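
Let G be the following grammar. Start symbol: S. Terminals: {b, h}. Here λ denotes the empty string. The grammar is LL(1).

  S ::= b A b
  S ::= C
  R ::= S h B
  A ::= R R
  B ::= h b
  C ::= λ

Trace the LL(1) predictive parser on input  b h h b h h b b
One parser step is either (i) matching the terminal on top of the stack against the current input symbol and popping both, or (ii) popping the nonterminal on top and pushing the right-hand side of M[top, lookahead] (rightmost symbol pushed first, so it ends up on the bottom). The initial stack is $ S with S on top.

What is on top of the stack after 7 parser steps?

B

     Stack        Input              Action
  1  $ S          b h h b h h b b $  expand S ::= b A b
  2  $ b A b      b h h b h h b b $  match b
  3  $ b A        h h b h h b b $    expand A ::= R R
  4  $ b R R      h h b h h b b $    expand R ::= S h B
  5  $ b R B h S  h h b h h b b $    expand S ::= C
  6  $ b R B h C  h h b h h b b $    expand C ::= λ
  7  $ b R B h    h h b h h b b $    match h
Stack after step 7: $ b R B (top = B).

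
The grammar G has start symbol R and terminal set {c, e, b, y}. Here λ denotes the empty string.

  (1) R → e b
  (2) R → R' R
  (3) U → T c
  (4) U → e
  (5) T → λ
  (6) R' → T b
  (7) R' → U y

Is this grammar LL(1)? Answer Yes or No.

FIRST(R) = {b, c, e}
FIRST(U) = {c, e}
FIRST(T) = {λ}
FIRST(R') = {b, c, e}
FOLLOW(R) = {$}
FOLLOW(U) = {y}
FOLLOW(T) = {b, c}
FOLLOW(R') = {b, c, e}
Cell M[R, e] receives both R → e b and R → R' R — the grammar is not LL(1).

No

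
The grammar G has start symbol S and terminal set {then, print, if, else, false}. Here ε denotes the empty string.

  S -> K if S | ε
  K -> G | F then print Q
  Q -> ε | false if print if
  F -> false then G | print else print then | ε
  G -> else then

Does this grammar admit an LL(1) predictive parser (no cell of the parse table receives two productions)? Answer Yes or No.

Yes

FIRST(S) = {ε, else, false, print, then}
FIRST(K) = {else, false, print, then}
FIRST(Q) = {ε, false}
FIRST(F) = {ε, false, print}
FIRST(G) = {else}
FOLLOW(S) = {$}
FOLLOW(K) = {if}
FOLLOW(Q) = {if}
FOLLOW(F) = {then}
FOLLOW(G) = {if, then}
Each cell of M receives at most one production.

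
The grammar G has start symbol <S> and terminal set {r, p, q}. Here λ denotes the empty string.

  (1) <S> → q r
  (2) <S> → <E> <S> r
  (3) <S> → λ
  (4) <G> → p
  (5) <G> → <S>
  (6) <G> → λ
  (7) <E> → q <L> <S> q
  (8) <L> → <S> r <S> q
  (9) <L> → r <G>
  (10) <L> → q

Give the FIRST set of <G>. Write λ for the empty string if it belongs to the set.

{λ, p, q}

FIRST(<E>): from <E>→q <L> <S> q we get {q}. So FIRST(<E>) = {q}.
FIRST(<S>): from <S>→q r we get {q}; from <S>→<E> <S> r we get {q}; from <S>→λ we get {λ}. So FIRST(<S>) = {λ, q}.
FIRST(<G>): from <G>→p we get {p}; from <G>→<S> we get {λ, q}; from <G>→λ we get {λ}. So FIRST(<G>) = {λ, p, q}.
FIRST(<L>): from <L>→<S> r <S> q we get {q, r}; from <L>→r <G> we get {r}; from <L>→q we get {q}. So FIRST(<L>) = {q, r}.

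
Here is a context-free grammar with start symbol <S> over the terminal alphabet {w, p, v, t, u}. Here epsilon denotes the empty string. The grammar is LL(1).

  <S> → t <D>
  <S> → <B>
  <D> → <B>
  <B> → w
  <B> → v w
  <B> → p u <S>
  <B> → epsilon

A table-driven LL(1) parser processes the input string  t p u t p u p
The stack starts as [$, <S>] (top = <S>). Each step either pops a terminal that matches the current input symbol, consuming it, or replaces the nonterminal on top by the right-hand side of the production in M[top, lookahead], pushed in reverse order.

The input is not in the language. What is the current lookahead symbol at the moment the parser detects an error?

$

step 1: stack=$ <S>  input=t p u t p u p $  — expand <S> → t <D>
step 2: stack=$ <D> t  input=t p u t p u p $  — match t
step 3: stack=$ <D>  input=p u t p u p $  — expand <D> → <B>
step 4: stack=$ <B>  input=p u t p u p $  — expand <B> → p u <S>
step 5: stack=$ <S> u p  input=p u t p u p $  — match p
step 6: stack=$ <S> u  input=u t p u p $  — match u
step 7: stack=$ <S>  input=t p u p $  — expand <S> → t <D>
step 8: stack=$ <D> t  input=t p u p $  — match t
step 9: stack=$ <D>  input=p u p $  — expand <D> → <B>
step 10: stack=$ <B>  input=p u p $  — expand <B> → p u <S>
step 11: stack=$ <S> u p  input=p u p $  — match p
step 12: stack=$ <S> u  input=u p $  — match u
step 13: stack=$ <S>  input=p $  — expand <S> → <B>
step 14: stack=$ <B>  input=p $  — expand <B> → p u <S>
step 15: stack=$ <S> u p  input=p $  — match p
step 16: stack=$ <S> u  input=$  — error: top is terminal u but lookahead is $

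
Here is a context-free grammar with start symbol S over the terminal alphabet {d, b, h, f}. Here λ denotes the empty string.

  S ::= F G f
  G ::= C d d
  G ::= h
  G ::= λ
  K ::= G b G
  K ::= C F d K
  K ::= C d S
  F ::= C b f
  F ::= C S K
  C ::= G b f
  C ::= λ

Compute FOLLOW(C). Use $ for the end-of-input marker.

{b, d, h}

FIRST(S): from S::=F G f we get {b, d, h}. So FIRST(S) = {b, d, h}.
FIRST(G): from G::=C d d we get {b, d, h}; from G::=h we get {h}; from G::=λ we get {λ}. So FIRST(G) = {λ, b, d, h}.
FIRST(C): from C::=G b f we get {b, d, h}; from C::=λ we get {λ}. So FIRST(C) = {λ, b, d, h}.
FIRST(F): from F::=C b f we get {b, d, h}; from F::=C S K we get {b, d, h}. So FIRST(F) = {b, d, h}.
FIRST(K): from K::=G b G we get {b, d, h}; from K::=C F d K we get {b, d, h}; from K::=C d S we get {b, d, h}. So FIRST(K) = {b, d, h}.
FOLLOW(S) includes $ since S is the start symbol.
FOLLOW(F): in S::=F G f, F is followed by G f with FIRST {b, d, f, h}; in K::=C F d K, F is followed by d K with FIRST {d}. Thus FOLLOW(F) = {b, d, f, h}.
FOLLOW(K): in K::=C F d K, the suffix after K is empty (adds nothing new); in F::=C S K, the suffix after K is empty, so FOLLOW(K) ⊇ FOLLOW(F) = {b, d, f, h}. Thus FOLLOW(K) = {b, d, f, h}.
FOLLOW(S): in K::=C d S, the suffix after S is empty, so FOLLOW(S) ⊇ FOLLOW(K) = {b, d, f, h}; in F::=C S K, S is followed by K with FIRST {b, d, h}. Thus FOLLOW(S) = {$, b, d, f, h}.
FOLLOW(G): in S::=F G f, G is followed by f with FIRST {f}; in K::=G b G (occurrence 1), G is followed by b G with FIRST {b}; in K::=G b G (occurrence 2), the suffix after G is empty, so FOLLOW(G) ⊇ FOLLOW(K) = {b, d, f, h}; in C::=G b f, G is followed by b f with FIRST {b}. Thus FOLLOW(G) = {b, d, f, h}.
FOLLOW(C): in G::=C d d, C is followed by d d with FIRST {d}; in K::=C F d K, C is followed by F d K with FIRST {b, d, h}; in K::=C d S, C is followed by d S with FIRST {d}; in F::=C b f, C is followed by b f with FIRST {b}; in F::=C S K, C is followed by S K with FIRST {b, d, h}. Thus FOLLOW(C) = {b, d, h}.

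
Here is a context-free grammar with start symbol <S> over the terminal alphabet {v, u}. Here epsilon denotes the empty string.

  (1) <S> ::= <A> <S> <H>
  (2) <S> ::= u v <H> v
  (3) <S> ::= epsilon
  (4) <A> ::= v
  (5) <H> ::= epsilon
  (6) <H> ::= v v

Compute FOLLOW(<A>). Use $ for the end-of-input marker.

FIRST(<A>): from <A>::=v we get {v}. So FIRST(<A>) = {v}.
FIRST(<H>): from <H>::=epsilon we get {epsilon}; from <H>::=v v we get {v}. So FIRST(<H>) = {epsilon, v}.
FIRST(<S>): from <S>::=<A> <S> <H> we get {v}; from <S>::=u v <H> v we get {u}; from <S>::=epsilon we get {epsilon}. So FIRST(<S>) = {epsilon, u, v}.
FOLLOW(<S>) includes $ since <S> is the start symbol.
FOLLOW(<S>): in <S>::=<A> <S> <H>, <S> is followed by <H> with FIRST {epsilon, v}; in <S>::=<A> <S> <H>, the suffix after <S> is nullable (adds nothing new). Thus FOLLOW(<S>) = {$, v}.
FOLLOW(<A>): in <S>::=<A> <S> <H>, <A> is followed by <S> <H> with FIRST {epsilon, u, v}; in <S>::=<A> <S> <H>, the suffix after <A> is nullable, so FOLLOW(<A>) ⊇ FOLLOW(<S>) = {$, v}. Thus FOLLOW(<A>) = {$, u, v}.
FOLLOW(<H>): in <S>::=<A> <S> <H>, the suffix after <H> is empty, so FOLLOW(<H>) ⊇ FOLLOW(<S>) = {$, v}; in <S>::=u v <H> v, <H> is followed by v with FIRST {v}. Thus FOLLOW(<H>) = {$, v}.

{$, u, v}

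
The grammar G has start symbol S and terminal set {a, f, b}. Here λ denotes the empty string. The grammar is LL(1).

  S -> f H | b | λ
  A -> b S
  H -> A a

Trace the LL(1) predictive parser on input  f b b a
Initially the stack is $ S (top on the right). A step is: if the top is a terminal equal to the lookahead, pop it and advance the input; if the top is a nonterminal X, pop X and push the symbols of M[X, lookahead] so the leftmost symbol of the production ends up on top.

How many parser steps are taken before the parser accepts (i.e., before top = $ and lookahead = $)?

     Stack    Input      Action
  1  $ S      f b b a $  expand S -> f H
  2  $ H f    f b b a $  match f
  3  $ H      b b a $    expand H -> A a
  4  $ a A    b b a $    expand A -> b S
  5  $ a S b  b b a $    match b
  6  $ a S    b a $      expand S -> b
  7  $ a b    b a $      match b
  8  $ a      a $        match a
Accept reached after 8 steps.

8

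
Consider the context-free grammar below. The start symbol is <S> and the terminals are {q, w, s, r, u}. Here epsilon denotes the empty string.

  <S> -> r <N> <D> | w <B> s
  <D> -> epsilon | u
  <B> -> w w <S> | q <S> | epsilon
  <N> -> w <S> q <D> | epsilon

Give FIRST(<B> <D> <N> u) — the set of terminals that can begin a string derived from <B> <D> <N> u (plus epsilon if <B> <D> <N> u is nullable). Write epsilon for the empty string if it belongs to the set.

{q, u, w}

FIRST(<S>) = {r, w}
FIRST(<D>) = {epsilon, u}
FIRST(<B>) = {epsilon, q, w}
FIRST(<N>) = {epsilon, w}
FIRST(<B> <D> <N> u): take FIRST of each symbol in turn, carrying on past any symbol whose FIRST contains epsilon; result {q, u, w}.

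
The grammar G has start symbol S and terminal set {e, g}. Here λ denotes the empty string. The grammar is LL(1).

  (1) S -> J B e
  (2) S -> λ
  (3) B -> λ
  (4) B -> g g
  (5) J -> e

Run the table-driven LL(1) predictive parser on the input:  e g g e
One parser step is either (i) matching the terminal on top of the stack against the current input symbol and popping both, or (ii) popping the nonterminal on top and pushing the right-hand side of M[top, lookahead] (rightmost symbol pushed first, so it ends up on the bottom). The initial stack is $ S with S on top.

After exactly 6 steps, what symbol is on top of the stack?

step 1: stack=$ S  input=e g g e $  — expand S -> J B e
step 2: stack=$ e B J  input=e g g e $  — expand J -> e
step 3: stack=$ e B e  input=e g g e $  — match e
step 4: stack=$ e B  input=g g e $  — expand B -> g g
step 5: stack=$ e g g  input=g g e $  — match g
step 6: stack=$ e g  input=g e $  — match g
Stack after step 6: $ e (top = e).

e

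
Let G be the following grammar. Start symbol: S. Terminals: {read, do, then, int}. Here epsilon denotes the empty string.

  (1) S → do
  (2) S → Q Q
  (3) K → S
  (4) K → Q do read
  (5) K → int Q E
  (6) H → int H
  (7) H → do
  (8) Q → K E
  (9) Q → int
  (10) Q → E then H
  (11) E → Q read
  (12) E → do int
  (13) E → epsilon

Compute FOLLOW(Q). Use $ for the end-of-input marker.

{$, do, int, read, then}

FIRST(H) = {do, int}
FIRST(S) = {do, int, then}  (via Q Q)
FIRST(K) = {do, int, then}  (via S, Q do read)
FIRST(Q) = {do, int, then}  (via K E, E then H)
FIRST(E) = {epsilon, do, int, then}  (via Q read)
FOLLOW(S) includes $ since S is the start symbol.
FOLLOW(S): in K→S, the suffix after S is empty, so FOLLOW(S) ⊇ FOLLOW(K) = {$, do, int, read, then}. Thus FOLLOW(S) = {$, do, int, read, then}.
FOLLOW(K): in Q→K E, K is followed by E with FIRST {epsilon, do, int, then}; in Q→K E, the suffix after K is nullable, so FOLLOW(K) ⊇ FOLLOW(Q) = {$, do, int, read, then}. Thus FOLLOW(K) = {$, do, int, read, then}.
FOLLOW(Q): in S→Q Q (occurrence 1), Q is followed by Q with FIRST {do, int, then}; in S→Q Q (occurrence 2), the suffix after Q is empty, so FOLLOW(Q) ⊇ FOLLOW(S) = {$, do, int, read, then}; in K→Q do read, Q is followed by do read with FIRST {do}; in K→int Q E, Q is followed by E with FIRST {epsilon, do, int, then}; in K→int Q E, the suffix after Q is nullable, so FOLLOW(Q) ⊇ FOLLOW(K) = {$, do, int, read, then}; in E→Q read, Q is followed by read with FIRST {read}. Thus FOLLOW(Q) = {$, do, int, read, then}.
FOLLOW(H): in H→int H, the suffix after H is empty (adds nothing new); in Q→E then H, the suffix after H is empty, so FOLLOW(H) ⊇ FOLLOW(Q) = {$, do, int, read, then}. Thus FOLLOW(H) = {$, do, int, read, then}.
FOLLOW(E): in K→int Q E, the suffix after E is empty, so FOLLOW(E) ⊇ FOLLOW(K) = {$, do, int, read, then}; in Q→K E, the suffix after E is empty, so FOLLOW(E) ⊇ FOLLOW(Q) = {$, do, int, read, then}; in Q→E then H, E is followed by then H with FIRST {then}. Thus FOLLOW(E) = {$, do, int, read, then}.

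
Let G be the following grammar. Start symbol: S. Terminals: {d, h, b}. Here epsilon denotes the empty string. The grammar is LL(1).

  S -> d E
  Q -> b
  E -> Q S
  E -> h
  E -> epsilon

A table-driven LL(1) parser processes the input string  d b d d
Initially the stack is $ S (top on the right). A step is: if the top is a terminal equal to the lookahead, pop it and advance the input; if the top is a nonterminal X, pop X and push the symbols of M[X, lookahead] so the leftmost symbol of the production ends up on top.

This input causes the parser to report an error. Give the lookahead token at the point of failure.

     Stack  Input      Action
  1  $ S    d b d d $  expand S -> d E
  2  $ E d  d b d d $  match d
  3  $ E    b d d $    expand E -> Q S
  4  $ S Q  b d d $    expand Q -> b
  5  $ S b  b d d $    match b
  6  $ S    d d $      expand S -> d E
  7  $ E d  d d $      match d
  8  $ E    d $        error: M[E, d] is empty

d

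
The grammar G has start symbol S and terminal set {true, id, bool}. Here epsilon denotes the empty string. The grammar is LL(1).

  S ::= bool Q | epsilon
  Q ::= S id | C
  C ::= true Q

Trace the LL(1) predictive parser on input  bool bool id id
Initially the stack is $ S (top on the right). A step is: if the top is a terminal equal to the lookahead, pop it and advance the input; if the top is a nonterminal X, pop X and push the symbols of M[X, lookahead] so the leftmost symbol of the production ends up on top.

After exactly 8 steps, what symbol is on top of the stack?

id

step 1: stack=$ S  input=bool bool id id $  — expand S ::= bool Q
step 2: stack=$ Q bool  input=bool bool id id $  — match bool
step 3: stack=$ Q  input=bool id id $  — expand Q ::= S id
step 4: stack=$ id S  input=bool id id $  — expand S ::= bool Q
step 5: stack=$ id Q bool  input=bool id id $  — match bool
step 6: stack=$ id Q  input=id id $  — expand Q ::= S id
step 7: stack=$ id id S  input=id id $  — expand S ::= epsilon
step 8: stack=$ id id  input=id id $  — match id
Stack after step 8: $ id (top = id).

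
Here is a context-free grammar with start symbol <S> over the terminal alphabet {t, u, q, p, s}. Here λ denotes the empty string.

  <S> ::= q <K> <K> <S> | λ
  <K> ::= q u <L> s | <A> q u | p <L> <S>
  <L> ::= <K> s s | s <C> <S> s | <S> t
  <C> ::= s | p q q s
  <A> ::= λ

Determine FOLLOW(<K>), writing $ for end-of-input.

FIRST(<S>): from <S>::=q <K> <K> <S> we get {q}; from <S>::=λ we get {λ}. So FIRST(<S>) = {λ, q}.
FIRST(<C>): from <C>::=s we get {s}; from <C>::=p q q s we get {p}. So FIRST(<C>) = {p, s}.
FIRST(<A>): from <A>::=λ we get {λ}. So FIRST(<A>) = {λ}.
FIRST(<K>): from <K>::=q u <L> s we get {q}; from <K>::=<A> q u we get {q}; from <K>::=p <L> <S> we get {p}. So FIRST(<K>) = {p, q}.
FIRST(<L>): from <L>::=<K> s s we get {p, q}; from <L>::=s <C> <S> s we get {s}; from <L>::=<S> t we get {q, t}. So FIRST(<L>) = {p, q, s, t}.
FOLLOW(<S>) includes $ since <S> is the start symbol.
FOLLOW(<C>): in <L>::=s <C> <S> s, <C> is followed by <S> s with FIRST {q, s}. Thus FOLLOW(<C>) = {q, s}.
FOLLOW(<A>): in <K>::=<A> q u, <A> is followed by q u with FIRST {q}. Thus FOLLOW(<A>) = {q}.
FOLLOW(<S>): in <S>::=q <K> <K> <S>, the suffix after <S> is empty (adds nothing new); in <K>::=p <L> <S>, the suffix after <S> is empty, so FOLLOW(<S>) ⊇ FOLLOW(<K>) = {$, p, q, s, t}; in <L>::=s <C> <S> s, <S> is followed by s with FIRST {s}; in <L>::=<S> t, <S> is followed by t with FIRST {t}. Thus FOLLOW(<S>) = {$, p, q, s, t}.
FOLLOW(<K>): in <S>::=q <K> <K> <S> (occurrence 1), <K> is followed by <K> <S> with FIRST {p, q}; in <S>::=q <K> <K> <S> (occurrence 2), <K> is followed by <S> with FIRST {λ, q}; in <S>::=q <K> <K> <S> (occurrence 2), the suffix after <K> is nullable, so FOLLOW(<K>) ⊇ FOLLOW(<S>) = {$, p, q, s, t}; in <L>::=<K> s s, <K> is followed by s s with FIRST {s}. Thus FOLLOW(<K>) = {$, p, q, s, t}.
FOLLOW(<L>): in <K>::=q u <L> s, <L> is followed by s with FIRST {s}; in <K>::=p <L> <S>, <L> is followed by <S> with FIRST {λ, q}; in <K>::=p <L> <S>, the suffix after <L> is nullable, so FOLLOW(<L>) ⊇ FOLLOW(<K>) = {$, p, q, s, t}. Thus FOLLOW(<L>) = {$, p, q, s, t}.

{$, p, q, s, t}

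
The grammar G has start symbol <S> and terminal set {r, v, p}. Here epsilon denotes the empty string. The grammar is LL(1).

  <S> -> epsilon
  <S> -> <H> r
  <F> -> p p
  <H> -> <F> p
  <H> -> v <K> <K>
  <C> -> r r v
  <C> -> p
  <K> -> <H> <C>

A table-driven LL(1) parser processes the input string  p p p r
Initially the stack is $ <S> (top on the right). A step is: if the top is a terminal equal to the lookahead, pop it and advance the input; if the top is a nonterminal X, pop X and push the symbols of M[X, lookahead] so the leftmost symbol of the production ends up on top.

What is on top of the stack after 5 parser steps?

step 1: stack=$ <S>  input=p p p r $  — expand <S> -> <H> r
step 2: stack=$ r <H>  input=p p p r $  — expand <H> -> <F> p
step 3: stack=$ r p <F>  input=p p p r $  — expand <F> -> p p
step 4: stack=$ r p p p  input=p p p r $  — match p
step 5: stack=$ r p p  input=p p r $  — match p
Stack after step 5: $ r p (top = p).

p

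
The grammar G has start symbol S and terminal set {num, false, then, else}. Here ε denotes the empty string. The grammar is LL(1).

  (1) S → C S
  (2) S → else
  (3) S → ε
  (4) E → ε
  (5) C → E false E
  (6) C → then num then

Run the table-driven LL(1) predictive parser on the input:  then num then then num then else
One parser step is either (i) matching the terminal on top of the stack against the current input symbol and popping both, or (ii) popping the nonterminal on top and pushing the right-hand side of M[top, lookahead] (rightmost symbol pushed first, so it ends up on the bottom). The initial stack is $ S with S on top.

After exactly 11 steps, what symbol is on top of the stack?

else

      Stack              Input                               Action
   1  $ S                then num then then num then else $  expand S → C S
   2  $ S C              then num then then num then else $  expand C → then num then
   3  $ S then num then  then num then then num then else $  match then
   4  $ S then num       num then then num then else $       match num
   5  $ S then           then then num then else $           match then
   6  $ S                then num then else $                expand S → C S
   7  $ S C              then num then else $                expand C → then num then
   8  $ S then num then  then num then else $                match then
   9  $ S then num       num then else $                     match num
  10  $ S then           then else $                         match then
  11  $ S                else $                              expand S → else
Stack after step 11: $ else (top = else).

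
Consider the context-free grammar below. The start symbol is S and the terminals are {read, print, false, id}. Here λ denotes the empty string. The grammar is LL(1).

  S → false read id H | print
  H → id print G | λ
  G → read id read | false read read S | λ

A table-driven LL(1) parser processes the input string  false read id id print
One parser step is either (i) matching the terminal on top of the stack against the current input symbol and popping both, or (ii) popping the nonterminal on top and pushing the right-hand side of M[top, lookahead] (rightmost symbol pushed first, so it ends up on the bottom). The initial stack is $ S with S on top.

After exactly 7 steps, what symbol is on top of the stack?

G

     Stack              Input                     Action
  1  $ S                false read id id print $  expand S → false read id H
  2  $ H id read false  false read id id print $  match false
  3  $ H id read        read id id print $        match read
  4  $ H id             id id print $             match id
  5  $ H                id print $                expand H → id print G
  6  $ G print id       id print $                match id
  7  $ G print          print $                   match print
Stack after step 7: $ G (top = G).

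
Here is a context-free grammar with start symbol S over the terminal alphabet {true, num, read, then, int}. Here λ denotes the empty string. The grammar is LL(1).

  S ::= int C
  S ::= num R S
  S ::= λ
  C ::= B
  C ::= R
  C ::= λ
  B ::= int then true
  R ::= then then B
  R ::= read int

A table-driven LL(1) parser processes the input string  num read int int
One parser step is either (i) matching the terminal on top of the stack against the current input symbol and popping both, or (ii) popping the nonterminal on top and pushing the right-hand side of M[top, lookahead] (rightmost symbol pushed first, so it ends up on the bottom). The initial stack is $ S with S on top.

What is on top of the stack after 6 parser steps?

step 1: stack=$ S  input=num read int int $  — expand S ::= num R S
step 2: stack=$ S R num  input=num read int int $  — match num
step 3: stack=$ S R  input=read int int $  — expand R ::= read int
step 4: stack=$ S int read  input=read int int $  — match read
step 5: stack=$ S int  input=int int $  — match int
step 6: stack=$ S  input=int $  — expand S ::= int C
Stack after step 6: $ C int (top = int).

int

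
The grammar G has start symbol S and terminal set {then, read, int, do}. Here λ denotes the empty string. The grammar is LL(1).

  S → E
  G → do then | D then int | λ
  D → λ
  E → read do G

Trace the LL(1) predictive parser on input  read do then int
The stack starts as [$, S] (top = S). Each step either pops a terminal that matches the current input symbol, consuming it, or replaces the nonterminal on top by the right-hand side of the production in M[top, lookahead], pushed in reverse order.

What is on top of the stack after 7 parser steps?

step 1: stack=$ S  input=read do then int $  — expand S → E
step 2: stack=$ E  input=read do then int $  — expand E → read do G
step 3: stack=$ G do read  input=read do then int $  — match read
step 4: stack=$ G do  input=do then int $  — match do
step 5: stack=$ G  input=then int $  — expand G → D then int
step 6: stack=$ int then D  input=then int $  — expand D → λ
step 7: stack=$ int then  input=then int $  — match then
Stack after step 7: $ int (top = int).

int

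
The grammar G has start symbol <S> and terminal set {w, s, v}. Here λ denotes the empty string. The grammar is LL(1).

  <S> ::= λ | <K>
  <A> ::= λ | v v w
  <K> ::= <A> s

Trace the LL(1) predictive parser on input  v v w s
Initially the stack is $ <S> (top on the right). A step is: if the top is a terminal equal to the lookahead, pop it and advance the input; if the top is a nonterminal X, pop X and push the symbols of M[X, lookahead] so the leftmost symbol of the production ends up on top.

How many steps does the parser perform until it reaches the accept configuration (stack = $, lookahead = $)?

     Stack      Input      Action
  1  $ <S>      v v w s $  expand <S> ::= <K>
  2  $ <K>      v v w s $  expand <K> ::= <A> s
  3  $ s <A>    v v w s $  expand <A> ::= v v w
  4  $ s w v v  v v w s $  match v
  5  $ s w v    v w s $    match v
  6  $ s w      w s $      match w
  7  $ s        s $        match s
Accept reached after 7 steps.

7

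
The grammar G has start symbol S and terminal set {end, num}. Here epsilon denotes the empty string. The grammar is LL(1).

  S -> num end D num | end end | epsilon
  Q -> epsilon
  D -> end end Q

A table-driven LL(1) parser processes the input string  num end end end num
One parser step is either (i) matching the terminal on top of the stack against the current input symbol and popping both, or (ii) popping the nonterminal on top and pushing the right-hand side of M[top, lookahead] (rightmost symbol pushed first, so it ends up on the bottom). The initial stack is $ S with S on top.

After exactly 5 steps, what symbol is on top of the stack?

end

step 1: stack=$ S  input=num end end end num $  — expand S -> num end D num
step 2: stack=$ num D end num  input=num end end end num $  — match num
step 3: stack=$ num D end  input=end end end num $  — match end
step 4: stack=$ num D  input=end end num $  — expand D -> end end Q
step 5: stack=$ num Q end end  input=end end num $  — match end
Stack after step 5: $ num Q end (top = end).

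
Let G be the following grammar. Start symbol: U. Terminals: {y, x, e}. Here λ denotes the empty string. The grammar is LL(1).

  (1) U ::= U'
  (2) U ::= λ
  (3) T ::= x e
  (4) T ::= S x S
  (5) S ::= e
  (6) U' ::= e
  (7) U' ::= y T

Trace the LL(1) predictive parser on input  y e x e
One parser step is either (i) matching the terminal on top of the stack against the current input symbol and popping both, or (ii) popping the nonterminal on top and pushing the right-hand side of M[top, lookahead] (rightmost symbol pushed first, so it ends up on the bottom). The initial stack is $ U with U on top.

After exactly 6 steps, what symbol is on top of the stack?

     Stack    Input      Action
  1  $ U      y e x e $  expand U ::= U'
  2  $ U'     y e x e $  expand U' ::= y T
  3  $ T y    y e x e $  match y
  4  $ T      e x e $    expand T ::= S x S
  5  $ S x S  e x e $    expand S ::= e
  6  $ S x e  e x e $    match e
Stack after step 6: $ S x (top = x).

x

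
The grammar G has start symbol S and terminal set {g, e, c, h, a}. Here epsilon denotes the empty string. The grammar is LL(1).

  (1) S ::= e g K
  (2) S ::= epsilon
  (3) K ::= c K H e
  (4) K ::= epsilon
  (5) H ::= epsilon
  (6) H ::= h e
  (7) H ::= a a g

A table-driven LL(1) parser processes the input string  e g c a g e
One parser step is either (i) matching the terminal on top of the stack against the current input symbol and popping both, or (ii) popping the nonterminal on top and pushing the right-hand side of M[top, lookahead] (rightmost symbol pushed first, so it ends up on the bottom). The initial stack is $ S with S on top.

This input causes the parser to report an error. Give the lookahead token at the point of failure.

g

     Stack      Input          Action
  1  $ S        e g c a g e $  expand S ::= e g K
  2  $ K g e    e g c a g e $  match e
  3  $ K g      g c a g e $    match g
  4  $ K        c a g e $      expand K ::= c K H e
  5  $ e H K c  c a g e $      match c
  6  $ e H K    a g e $        expand K ::= epsilon
  7  $ e H      a g e $        expand H ::= a a g
  8  $ e g a a  a g e $        match a
  9  $ e g a    g e $          error: top is terminal a but lookahead is g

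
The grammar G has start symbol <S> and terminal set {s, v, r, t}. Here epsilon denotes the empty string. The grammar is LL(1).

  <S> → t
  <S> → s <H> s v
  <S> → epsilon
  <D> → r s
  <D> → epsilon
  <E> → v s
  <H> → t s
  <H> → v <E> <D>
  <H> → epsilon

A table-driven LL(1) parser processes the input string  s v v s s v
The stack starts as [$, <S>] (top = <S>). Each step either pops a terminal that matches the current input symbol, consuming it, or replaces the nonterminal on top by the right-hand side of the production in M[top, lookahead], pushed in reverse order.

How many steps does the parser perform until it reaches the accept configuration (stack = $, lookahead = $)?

      Stack            Input          Action
   1  $ <S>            s v v s s v $  expand <S> → s <H> s v
   2  $ v s <H> s      s v v s s v $  match s
   3  $ v s <H>        v v s s v $    expand <H> → v <E> <D>
   4  $ v s <D> <E> v  v v s s v $    match v
   5  $ v s <D> <E>    v s s v $      expand <E> → v s
   6  $ v s <D> s v    v s s v $      match v
   7  $ v s <D> s      s s v $        match s
   8  $ v s <D>        s v $          expand <D> → epsilon
   9  $ v s            s v $          match s
  10  $ v              v $            match v
Accept reached after 10 steps.

10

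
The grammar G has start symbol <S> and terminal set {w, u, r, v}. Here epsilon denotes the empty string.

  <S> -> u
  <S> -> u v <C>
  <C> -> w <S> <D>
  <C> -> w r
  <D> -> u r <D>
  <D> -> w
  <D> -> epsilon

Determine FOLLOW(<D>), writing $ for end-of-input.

FIRST(<S>) = {u}
FIRST(<C>) = {w}
FIRST(<D>) = {epsilon, u, w}
FOLLOW(<S>) includes $ since <S> is the start symbol.
FOLLOW(<S>): in <C>->w <S> <D>, <S> is followed by <D> with FIRST {epsilon, u, w}; in <C>->w <S> <D>, the suffix after <S> is nullable, so FOLLOW(<S>) ⊇ FOLLOW(<C>) = {$, u, w}. Thus FOLLOW(<S>) = {$, u, w}.
FOLLOW(<C>): in <S>->u v <C>, the suffix after <C> is empty, so FOLLOW(<C>) ⊇ FOLLOW(<S>) = {$, u, w}. Thus FOLLOW(<C>) = {$, u, w}.
FOLLOW(<D>): in <C>->w <S> <D>, the suffix after <D> is empty, so FOLLOW(<D>) ⊇ FOLLOW(<C>) = {$, u, w}; in <D>->u r <D>, the suffix after <D> is empty (adds nothing new). Thus FOLLOW(<D>) = {$, u, w}.

{$, u, w}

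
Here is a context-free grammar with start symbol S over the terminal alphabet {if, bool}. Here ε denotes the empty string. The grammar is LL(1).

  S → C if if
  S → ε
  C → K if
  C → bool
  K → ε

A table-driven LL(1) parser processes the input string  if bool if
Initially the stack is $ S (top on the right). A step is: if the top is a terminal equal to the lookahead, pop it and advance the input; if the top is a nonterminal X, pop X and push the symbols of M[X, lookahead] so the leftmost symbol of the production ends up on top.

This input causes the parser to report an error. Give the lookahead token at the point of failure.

step 1: stack=$ S  input=if bool if $  — expand S → C if if
step 2: stack=$ if if C  input=if bool if $  — expand C → K if
step 3: stack=$ if if if K  input=if bool if $  — expand K → ε
step 4: stack=$ if if if  input=if bool if $  — match if
step 5: stack=$ if if  input=bool if $  — error: top is terminal if but lookahead is bool

bool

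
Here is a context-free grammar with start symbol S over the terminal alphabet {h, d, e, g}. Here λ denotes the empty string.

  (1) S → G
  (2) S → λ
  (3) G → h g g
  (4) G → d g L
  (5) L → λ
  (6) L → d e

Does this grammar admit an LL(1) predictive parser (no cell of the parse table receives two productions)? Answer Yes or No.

Yes

FIRST(S) = {λ, d, h}
FIRST(G) = {d, h}
FIRST(L) = {λ, d}
FOLLOW(S) = {$}
FOLLOW(G) = {$}
FOLLOW(L) = {$}
Each cell of M receives at most one production.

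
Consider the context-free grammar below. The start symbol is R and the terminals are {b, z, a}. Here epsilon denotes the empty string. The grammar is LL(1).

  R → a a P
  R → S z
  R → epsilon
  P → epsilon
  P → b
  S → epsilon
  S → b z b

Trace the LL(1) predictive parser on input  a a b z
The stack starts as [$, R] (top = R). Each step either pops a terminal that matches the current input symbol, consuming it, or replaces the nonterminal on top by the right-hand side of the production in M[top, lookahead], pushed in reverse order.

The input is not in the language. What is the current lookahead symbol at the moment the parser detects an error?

z

step 1: stack=$ R  input=a a b z $  — expand R → a a P
step 2: stack=$ P a a  input=a a b z $  — match a
step 3: stack=$ P a  input=a b z $  — match a
step 4: stack=$ P  input=b z $  — expand P → b
step 5: stack=$ b  input=b z $  — match b
step 6: stack=$  input=z $  — error: stack empty but input remains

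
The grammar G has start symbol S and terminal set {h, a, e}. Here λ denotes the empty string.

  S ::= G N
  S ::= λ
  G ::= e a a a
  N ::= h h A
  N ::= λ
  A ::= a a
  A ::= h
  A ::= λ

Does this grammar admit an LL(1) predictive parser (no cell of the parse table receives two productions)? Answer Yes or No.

Yes

FIRST(S) = {λ, e}
FIRST(G) = {e}
FIRST(N) = {λ, h}
FIRST(A) = {λ, a, h}
FOLLOW(S) = {$}
FOLLOW(G) = {$, h}
FOLLOW(N) = {$}
FOLLOW(A) = {$}
Each cell of M receives at most one production.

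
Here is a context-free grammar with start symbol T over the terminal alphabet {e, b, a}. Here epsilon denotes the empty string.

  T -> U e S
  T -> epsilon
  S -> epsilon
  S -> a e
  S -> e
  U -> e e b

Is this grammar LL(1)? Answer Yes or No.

Yes

FIRST(T) = {epsilon, e}
FIRST(S) = {epsilon, a, e}
FIRST(U) = {e}
FOLLOW(T) = {$}
FOLLOW(S) = {$}
FOLLOW(U) = {e}
Each cell of M receives at most one production.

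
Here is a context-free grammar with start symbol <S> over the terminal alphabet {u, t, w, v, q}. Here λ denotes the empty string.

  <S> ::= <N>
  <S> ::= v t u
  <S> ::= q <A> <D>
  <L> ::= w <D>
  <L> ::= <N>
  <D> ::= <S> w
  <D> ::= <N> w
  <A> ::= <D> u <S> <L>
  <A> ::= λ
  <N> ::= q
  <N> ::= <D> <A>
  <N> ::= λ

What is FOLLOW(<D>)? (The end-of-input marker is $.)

{$, q, u, v, w}

FIRST(<S>): from <S>::=<N> we get {λ, q, v, w}; from <S>::=v t u we get {v}; from <S>::=q <A> <D> we get {q}. So FIRST(<S>) = {λ, q, v, w}.
FIRST(<L>): from <L>::=w <D> we get {w}; from <L>::=<N> we get {λ, q, v, w}. So FIRST(<L>) = {λ, q, v, w}.
FIRST(<D>): from <D>::=<S> w we get {q, v, w}; from <D>::=<N> w we get {q, v, w}. So FIRST(<D>) = {q, v, w}.
FIRST(<A>): from <A>::=<D> u <S> <L> we get {q, v, w}; from <A>::=λ we get {λ}. So FIRST(<A>) = {λ, q, v, w}.
FIRST(<N>): from <N>::=q we get {q}; from <N>::=<D> <A> we get {q, v, w}; from <N>::=λ we get {λ}. So FIRST(<N>) = {λ, q, v, w}.
FOLLOW(<S>) includes $ since <S> is the start symbol.
FOLLOW(<S>): in <D>::=<S> w, <S> is followed by w with FIRST {w}; in <A>::=<D> u <S> <L>, <S> is followed by <L> with FIRST {λ, q, v, w}; in <A>::=<D> u <S> <L>, the suffix after <S> is nullable, so FOLLOW(<S>) ⊇ FOLLOW(<A>) = {$, q, v, w}. Thus FOLLOW(<S>) = {$, q, v, w}.
FOLLOW(<L>): in <A>::=<D> u <S> <L>, the suffix after <L> is empty, so FOLLOW(<L>) ⊇ FOLLOW(<A>) = {$, q, v, w}. Thus FOLLOW(<L>) = {$, q, v, w}.
FOLLOW(<N>): in <S>::=<N>, the suffix after <N> is empty, so FOLLOW(<N>) ⊇ FOLLOW(<S>) = {$, q, v, w}; in <L>::=<N>, the suffix after <N> is empty, so FOLLOW(<N>) ⊇ FOLLOW(<L>) = {$, q, v, w}; in <D>::=<N> w, <N> is followed by w with FIRST {w}. Thus FOLLOW(<N>) = {$, q, v, w}.
FOLLOW(<D>): in <S>::=q <A> <D>, the suffix after <D> is empty, so FOLLOW(<D>) ⊇ FOLLOW(<S>) = {$, q, v, w}; in <L>::=w <D>, the suffix after <D> is empty, so FOLLOW(<D>) ⊇ FOLLOW(<L>) = {$, q, v, w}; in <A>::=<D> u <S> <L>, <D> is followed by u <S> <L> with FIRST {u}; in <N>::=<D> <A>, <D> is followed by <A> with FIRST {λ, q, v, w}; in <N>::=<D> <A>, the suffix after <D> is nullable, so FOLLOW(<D>) ⊇ FOLLOW(<N>) = {$, q, v, w}. Thus FOLLOW(<D>) = {$, q, u, v, w}.
FOLLOW(<A>): in <S>::=q <A> <D>, <A> is followed by <D> with FIRST {q, v, w}; in <N>::=<D> <A>, the suffix after <A> is empty, so FOLLOW(<A>) ⊇ FOLLOW(<N>) = {$, q, v, w}. Thus FOLLOW(<A>) = {$, q, v, w}.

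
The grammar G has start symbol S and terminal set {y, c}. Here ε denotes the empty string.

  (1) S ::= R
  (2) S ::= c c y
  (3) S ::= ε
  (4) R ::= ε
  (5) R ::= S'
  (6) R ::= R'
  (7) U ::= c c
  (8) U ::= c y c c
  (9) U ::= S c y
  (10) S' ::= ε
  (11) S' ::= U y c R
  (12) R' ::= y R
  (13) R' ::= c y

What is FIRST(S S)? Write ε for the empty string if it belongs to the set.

FIRST(R') = {c, y}
FIRST(S) = {ε, c, y}  (via R)
FIRST(U) = {c, y}  (via S c y)
FIRST(S') = {ε, c, y}  (via U y c R)
FIRST(R) = {ε, c, y}  (via S', R')
FIRST(S S): take FIRST of each symbol in turn, carrying on past any symbol whose FIRST contains ε; result {ε, c, y}.

{ε, c, y}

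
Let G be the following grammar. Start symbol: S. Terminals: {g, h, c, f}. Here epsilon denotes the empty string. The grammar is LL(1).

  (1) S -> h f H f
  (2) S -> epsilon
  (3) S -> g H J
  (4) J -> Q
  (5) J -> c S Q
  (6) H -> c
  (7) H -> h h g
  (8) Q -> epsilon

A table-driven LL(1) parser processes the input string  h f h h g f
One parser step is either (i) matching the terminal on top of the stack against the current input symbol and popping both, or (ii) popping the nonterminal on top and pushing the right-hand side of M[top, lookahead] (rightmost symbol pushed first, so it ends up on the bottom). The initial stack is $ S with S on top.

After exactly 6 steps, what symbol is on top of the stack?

g

     Stack      Input          Action
  1  $ S        h f h h g f $  expand S -> h f H f
  2  $ f H f h  h f h h g f $  match h
  3  $ f H f    f h h g f $    match f
  4  $ f H      h h g f $      expand H -> h h g
  5  $ f g h h  h h g f $      match h
  6  $ f g h    h g f $        match h
Stack after step 6: $ f g (top = g).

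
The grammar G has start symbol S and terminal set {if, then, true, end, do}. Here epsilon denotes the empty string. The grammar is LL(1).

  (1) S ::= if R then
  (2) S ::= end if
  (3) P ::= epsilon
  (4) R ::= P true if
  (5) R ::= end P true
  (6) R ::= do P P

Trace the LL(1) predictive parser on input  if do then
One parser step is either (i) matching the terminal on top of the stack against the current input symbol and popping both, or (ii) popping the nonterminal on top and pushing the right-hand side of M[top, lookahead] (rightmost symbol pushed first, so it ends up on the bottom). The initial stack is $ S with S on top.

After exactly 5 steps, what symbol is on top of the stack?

P

     Stack          Input         Action
  1  $ S            if do then $  expand S ::= if R then
  2  $ then R if    if do then $  match if
  3  $ then R       do then $     expand R ::= do P P
  4  $ then P P do  do then $     match do
  5  $ then P P     then $        expand P ::= epsilon
Stack after step 5: $ then P (top = P).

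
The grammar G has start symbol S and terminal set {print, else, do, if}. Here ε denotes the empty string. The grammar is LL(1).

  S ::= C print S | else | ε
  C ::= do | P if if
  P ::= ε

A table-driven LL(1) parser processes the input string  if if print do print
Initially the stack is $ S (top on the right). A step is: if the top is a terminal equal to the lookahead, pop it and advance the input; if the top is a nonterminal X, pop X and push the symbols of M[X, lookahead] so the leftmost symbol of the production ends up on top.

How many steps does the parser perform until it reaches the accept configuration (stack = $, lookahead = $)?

11

      Stack              Input                   Action
   1  $ S                if if print do print $  expand S ::= C print S
   2  $ S print C        if if print do print $  expand C ::= P if if
   3  $ S print if if P  if if print do print $  expand P ::= ε
   4  $ S print if if    if if print do print $  match if
   5  $ S print if       if print do print $     match if
   6  $ S print          print do print $        match print
   7  $ S                do print $              expand S ::= C print S
   8  $ S print C        do print $              expand C ::= do
   9  $ S print do       do print $              match do
  10  $ S print          print $                 match print
  11  $ S                $                       expand S ::= ε
Accept reached after 11 steps.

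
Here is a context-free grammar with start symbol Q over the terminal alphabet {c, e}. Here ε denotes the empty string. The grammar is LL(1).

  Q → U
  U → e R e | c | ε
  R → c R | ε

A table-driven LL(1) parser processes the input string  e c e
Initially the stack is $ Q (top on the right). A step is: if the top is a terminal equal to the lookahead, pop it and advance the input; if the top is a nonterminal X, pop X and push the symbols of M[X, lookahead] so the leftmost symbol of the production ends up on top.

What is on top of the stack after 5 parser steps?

R

     Stack    Input    Action
  1  $ Q      e c e $  expand Q → U
  2  $ U      e c e $  expand U → e R e
  3  $ e R e  e c e $  match e
  4  $ e R    c e $    expand R → c R
  5  $ e R c  c e $    match c
Stack after step 5: $ e R (top = R).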